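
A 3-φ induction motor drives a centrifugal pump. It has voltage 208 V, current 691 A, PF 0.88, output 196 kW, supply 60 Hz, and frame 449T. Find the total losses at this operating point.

P_in = √3·V·I·cosφ = 1.732×208×691×0.88 = 219064 W
P_out = 196000 W
Losses = P_in − P_out = 219064 − 196000 = 23064 W

23100 W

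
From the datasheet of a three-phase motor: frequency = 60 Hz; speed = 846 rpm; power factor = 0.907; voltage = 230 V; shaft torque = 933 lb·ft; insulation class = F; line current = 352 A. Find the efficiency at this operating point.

τ = 933 lb·ft × 1.356 = 1265 N·m
ω = 2π × 846/60 = 88.59 rad/s; P_out = τω = 1265 × 88.59 = 112066 W
P_in = √3·V_L·I_L·cosφ = 1.732 × 230 × 352 × 0.907 = 127182 W
η = P_out / P_in = 112066 / 127182 = 0.881 = 88.1%

88.1 %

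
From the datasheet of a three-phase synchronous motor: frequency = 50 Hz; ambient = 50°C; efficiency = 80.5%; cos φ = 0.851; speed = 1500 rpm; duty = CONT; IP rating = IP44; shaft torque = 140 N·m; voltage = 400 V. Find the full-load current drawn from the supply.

46.3 A

ω = 2π×1500/60 = 157.1 rad/s; P_out = τω = 140 × 157.1 = 21994 W
P_in = P_out / η = 21994 / 0.805 = 27322 W
I_L = P_in / (√3·V_L·cosφ) = 27322 / (1.732 × 400 × 0.851) = 46.3 A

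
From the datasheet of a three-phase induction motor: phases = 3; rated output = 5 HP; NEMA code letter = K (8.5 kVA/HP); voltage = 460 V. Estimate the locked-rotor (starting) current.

S_LR = 8.5 × 5 = 42.5 kVA
I_LR = S_LR/(√3·V_L) = 42500/(1.732×460) = 53.3 A

53.3 A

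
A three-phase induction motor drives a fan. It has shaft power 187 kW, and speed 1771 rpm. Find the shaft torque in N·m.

ω = 2π × 1771/60 = 185.5 rad/s
τ = P/ω = 187000/185.5 = 1010 N·m

1010 N·m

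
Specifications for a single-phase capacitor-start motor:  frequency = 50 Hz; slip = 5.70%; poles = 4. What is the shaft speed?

n_s = 120f/p = 120×50/4 = 1500 rpm
n = n_s(1 − s) = 1500 × (1 − 0.057) = 1414 rpm

1414 rpm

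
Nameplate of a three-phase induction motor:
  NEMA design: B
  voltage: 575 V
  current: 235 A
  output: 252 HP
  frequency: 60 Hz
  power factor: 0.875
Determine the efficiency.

P_out = 252 × 746 = 187992 W
P_in = √3·V_L·I_L·cosφ = 1.732 × 575 × 235 × 0.875 = 204782 W
η = P_out / P_in = 187992 / 204782 = 0.918 = 91.8%

91.8 %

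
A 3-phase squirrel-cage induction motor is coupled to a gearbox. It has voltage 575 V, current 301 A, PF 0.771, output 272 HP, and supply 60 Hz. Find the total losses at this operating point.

28.2 kW

P_in = √3·V·I·cosφ = 1.732×575×301×0.771 = 231120 W
P_out = 272×746 = 202912 W
Losses = P_in − P_out = 231120 − 202912 = 28208 W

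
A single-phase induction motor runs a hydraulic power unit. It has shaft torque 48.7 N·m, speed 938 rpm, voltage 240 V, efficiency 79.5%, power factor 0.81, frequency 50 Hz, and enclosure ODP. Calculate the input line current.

31 A

ω = 2π×938/60 = 98.23 rad/s; P_out = τω = 48.7 × 98.23 = 4784 W
P_in = P_out / η = 4784 / 0.795 = 6018 W
I = P_in / (V·cosφ) = 6018 / (240 × 0.81) = 31 A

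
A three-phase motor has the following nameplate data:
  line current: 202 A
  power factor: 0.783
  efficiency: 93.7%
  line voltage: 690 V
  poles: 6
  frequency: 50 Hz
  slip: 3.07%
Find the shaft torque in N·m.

P_in = √3·V·I·cosφ = 1.732 × 690 × 202 × 0.783 = 189021 W
P_out = η·P_in = 0.937 × 189021 = 177113 W
n_s = 120×50/6 = 1000 rpm; n = 1000×(1−0.0307) = 969 rpm
ω = 2π×969/60 = 101.5 rad/s
τ = P_out/ω = 177113/101.5 = 1740 N·m

1740 N·m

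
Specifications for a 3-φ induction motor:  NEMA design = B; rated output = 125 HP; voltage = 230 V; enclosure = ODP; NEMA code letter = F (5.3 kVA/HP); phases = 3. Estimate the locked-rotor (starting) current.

S_LR = 5.3 × 125 = 662.5 kVA
I_LR = S_LR/(√3·V_L) = 662500/(1.732×230) = 1660 A

1660 A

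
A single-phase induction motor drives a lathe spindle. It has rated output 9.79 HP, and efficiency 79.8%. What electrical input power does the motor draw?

P_out = 9.79 × 746 = 7303 W
P_in = P_out/η = 7303/0.798 = 9152 W = 9.15 kW

9.15 kW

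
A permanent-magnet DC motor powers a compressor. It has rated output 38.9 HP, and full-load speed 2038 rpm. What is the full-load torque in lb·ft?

100 lb·ft

P_out = 38.9 × 746 = 29019 W
ω = 2π × 2038/60 = 213.4 rad/s
τ = P_out/ω = 29019/213.4 = 136 N·m
In lb·ft: 136/1.356 = 100 lb·ft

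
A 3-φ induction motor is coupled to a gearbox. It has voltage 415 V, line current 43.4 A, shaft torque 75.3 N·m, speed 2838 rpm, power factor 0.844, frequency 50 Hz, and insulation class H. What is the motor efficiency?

85.0 %

ω = 2π × 2838/60 = 297.2 rad/s; P_out = τω = 75.3 × 297.2 = 22379 W
P_in = √3·V_L·I_L·cosφ = 1.732 × 415 × 43.4 × 0.844 = 26329 W
η = P_out / P_in = 22379 / 26329 = 0.850 = 85.0%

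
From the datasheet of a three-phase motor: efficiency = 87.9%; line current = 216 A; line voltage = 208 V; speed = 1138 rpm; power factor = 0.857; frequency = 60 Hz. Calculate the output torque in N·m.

492 N·m

P_in = √3·V·I·cosφ = 1.732 × 208 × 216 × 0.857 = 66688 W
P_out = η·P_in = 0.879 × 66688 = 58619 W
n = 1138 rpm
ω = 2π×1138/60 = 119.2 rad/s
τ = P_out/ω = 58619/119.2 = 492 N·m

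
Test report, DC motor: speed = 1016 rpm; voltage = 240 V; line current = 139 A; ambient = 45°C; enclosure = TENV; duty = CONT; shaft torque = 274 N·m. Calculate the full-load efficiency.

ω = 2π × 1016/60 = 106.4 rad/s; P_out = τω = 274 × 106.4 = 29154 W
P_in = V·I = 240 × 139 = 33360 W
η = P_out / P_in = 29154 / 33360 = 0.874 = 87.4%

87.4 %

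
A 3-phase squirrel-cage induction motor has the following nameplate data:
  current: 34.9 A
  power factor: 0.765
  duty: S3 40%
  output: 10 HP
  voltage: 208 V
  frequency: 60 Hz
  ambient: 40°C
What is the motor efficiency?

P_out = 10 × 746 = 7460 W
P_in = √3·V_L·I_L·cosφ = 1.732 × 208 × 34.9 × 0.765 = 9618 W
η = P_out / P_in = 7460 / 9618 = 0.776 = 77.6%

77.6 %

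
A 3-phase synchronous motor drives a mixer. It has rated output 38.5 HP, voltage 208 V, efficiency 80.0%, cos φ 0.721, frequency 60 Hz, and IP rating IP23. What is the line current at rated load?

P_out = 38.5 × 746 = 28721 W
P_in = P_out / η = 28721 / 0.800 = 35901 W
I_L = P_in / (√3·V_L·cosφ) = 35901 / (1.732 × 208 × 0.721) = 138 A

138 A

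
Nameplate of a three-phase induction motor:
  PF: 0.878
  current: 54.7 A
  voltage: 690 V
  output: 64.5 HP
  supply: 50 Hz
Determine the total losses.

9.28 kW

P_in = √3·V·I·cosφ = 1.732×690×54.7×0.878 = 57396 W
P_out = 64.5×746 = 48117 W
Losses = P_in − P_out = 57396 − 48117 = 9279 W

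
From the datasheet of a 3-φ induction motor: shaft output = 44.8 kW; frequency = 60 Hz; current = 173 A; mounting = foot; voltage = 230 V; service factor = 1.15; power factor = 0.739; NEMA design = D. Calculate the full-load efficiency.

P_out = 44.8 kW = 44800 W
P_in = √3·V_L·I_L·cosφ = 1.732 × 230 × 173 × 0.739 = 50929 W
η = P_out / P_in = 44800 / 50929 = 0.880 = 88.0%

88.0 %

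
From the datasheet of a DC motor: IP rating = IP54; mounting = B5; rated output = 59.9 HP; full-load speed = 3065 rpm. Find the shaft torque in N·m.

139 N·m

P_out = 59.9 × 746 = 44685 W
ω = 2π × 3065/60 = 321 rad/s
τ = P_out/ω = 44685/321 = 139 N·m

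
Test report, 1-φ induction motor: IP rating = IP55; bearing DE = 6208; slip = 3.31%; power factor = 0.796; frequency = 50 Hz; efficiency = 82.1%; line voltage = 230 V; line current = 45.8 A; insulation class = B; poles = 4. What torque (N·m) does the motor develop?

P_in = V·I·cosφ = 230 × 45.8 × 0.796 = 8385 W
P_out = η·P_in = 0.821 × 8385 = 6884 W
n_s = 120×50/4 = 1500 rpm; n = 1500×(1−0.0331) = 1450 rpm
ω = 2π×1450/60 = 151.8 rad/s
τ = P_out/ω = 6884/151.8 = 45.3 N·m

45.3 N·m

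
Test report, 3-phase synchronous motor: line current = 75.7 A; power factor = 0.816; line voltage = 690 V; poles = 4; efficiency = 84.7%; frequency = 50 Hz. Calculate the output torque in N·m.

P_in = √3·V·I·cosφ = 1.732 × 690 × 75.7 × 0.816 = 73822 W
P_out = η·P_in = 0.847 × 73822 = 62527 W
n = n_s = 120×50/4 = 1500 rpm (synchronous)
ω = 2π×1500/60 = 157.1 rad/s
τ = P_out/ω = 62527/157.1 = 398 N·m

398 N·m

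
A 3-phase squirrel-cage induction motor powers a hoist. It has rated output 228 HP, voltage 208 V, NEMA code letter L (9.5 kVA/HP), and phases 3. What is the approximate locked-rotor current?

6010 A

S_LR = 9.5 × 228 = 2166 kVA
I_LR = S_LR/(√3·V_L) = 2166000/(1.732×208) = 6010 A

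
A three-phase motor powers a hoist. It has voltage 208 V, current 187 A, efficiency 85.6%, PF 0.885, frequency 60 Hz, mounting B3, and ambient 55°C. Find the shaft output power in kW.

P_in = √3·V·I·cosφ = 1.732 × 208 × 187 × 0.885 = 59621 W
P_out = η·P_in = 0.856 × 59621 = 51036 W

51 kW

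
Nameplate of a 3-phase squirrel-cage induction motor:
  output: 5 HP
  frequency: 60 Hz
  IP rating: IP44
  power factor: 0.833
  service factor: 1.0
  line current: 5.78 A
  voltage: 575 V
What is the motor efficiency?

77.8 %

P_out = 5 × 746 = 3730 W
P_in = √3·V_L·I_L·cosφ = 1.732 × 575 × 5.78 × 0.833 = 4795 W
η = P_out / P_in = 3730 / 4795 = 0.778 = 77.8%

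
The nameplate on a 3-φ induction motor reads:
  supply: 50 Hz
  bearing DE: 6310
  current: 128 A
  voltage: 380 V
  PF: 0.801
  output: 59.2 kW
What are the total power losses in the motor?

P_in = √3·V·I·cosφ = 1.732×380×128×0.801 = 67480 W
P_out = 59200 W
Losses = P_in − P_out = 67480 − 59200 = 8280 W

8280 W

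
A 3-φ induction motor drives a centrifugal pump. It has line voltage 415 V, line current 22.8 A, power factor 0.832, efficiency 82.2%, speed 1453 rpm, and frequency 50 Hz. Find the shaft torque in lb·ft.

54.3 lb·ft

P_in = √3·V·I·cosφ = 1.732 × 415 × 22.8 × 0.832 = 13635 W
P_out = η·P_in = 0.822 × 13635 = 11208 W
n = 1453 rpm
ω = 2π×1453/60 = 152.2 rad/s
τ = P_out/ω = 11208/152.2 = 73.64 N·m
In lb·ft: 73.64/1.356 = 54.3 lb·ft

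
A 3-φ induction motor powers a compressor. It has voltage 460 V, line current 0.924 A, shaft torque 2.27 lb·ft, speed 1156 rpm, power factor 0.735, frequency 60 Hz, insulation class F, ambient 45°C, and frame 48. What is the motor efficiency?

68.9 %

τ = 2.27 lb·ft × 1.356 = 3.078 N·m
ω = 2π × 1156/60 = 121.1 rad/s; P_out = τω = 3.078 × 121.1 = 373 W
P_in = √3·V_L·I_L·cosφ = 1.732 × 460 × 0.924 × 0.735 = 541 W
η = P_out / P_in = 373 / 541 = 0.689 = 68.9%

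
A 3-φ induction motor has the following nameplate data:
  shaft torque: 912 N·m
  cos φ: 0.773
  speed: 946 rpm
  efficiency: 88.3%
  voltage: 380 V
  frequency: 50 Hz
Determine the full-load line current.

201 A

ω = 2π×946/60 = 99.06 rad/s; P_out = τω = 912 × 99.06 = 90343 W
P_in = P_out / η = 90343 / 0.883 = 102314 W
I_L = P_in / (√3·V_L·cosφ) = 102314 / (1.732 × 380 × 0.773) = 201 A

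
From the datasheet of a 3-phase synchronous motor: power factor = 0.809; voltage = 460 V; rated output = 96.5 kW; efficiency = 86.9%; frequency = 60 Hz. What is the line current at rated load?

172 A

P_out = 96.5 kW = 96500 W
P_in = P_out / η = 96500 / 0.869 = 111047 W
I_L = P_in / (√3·V_L·cosφ) = 111047 / (1.732 × 460 × 0.809) = 172 A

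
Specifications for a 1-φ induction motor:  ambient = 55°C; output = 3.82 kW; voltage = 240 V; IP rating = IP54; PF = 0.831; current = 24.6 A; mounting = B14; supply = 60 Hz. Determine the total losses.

1090 W

P_in = V·I·cosφ = 240×24.6×0.831 = 4906 W
P_out = 3820 W
Losses = P_in − P_out = 4906 − 3820 = 1086 W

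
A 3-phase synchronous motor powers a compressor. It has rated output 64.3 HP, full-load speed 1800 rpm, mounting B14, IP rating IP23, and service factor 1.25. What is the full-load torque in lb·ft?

P_out = 64.3 × 746 = 47968 W
ω = 2π × 1800/60 = 188.5 rad/s
τ = P_out/ω = 47968/188.5 = 254.5 N·m
In lb·ft: 254.5/1.356 = 188 lb·ft

188 lb·ft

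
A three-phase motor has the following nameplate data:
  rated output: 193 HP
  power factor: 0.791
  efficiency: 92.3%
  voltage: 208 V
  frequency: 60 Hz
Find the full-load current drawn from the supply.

547 A

P_out = 193 × 746 = 143978 W
P_in = P_out / η = 143978 / 0.923 = 155989 W
I_L = P_in / (√3·V_L·cosφ) = 155989 / (1.732 × 208 × 0.791) = 547 A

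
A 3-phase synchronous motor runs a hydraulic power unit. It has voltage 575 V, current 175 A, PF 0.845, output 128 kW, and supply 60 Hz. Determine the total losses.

P_in = √3·V·I·cosφ = 1.732×575×175×0.845 = 147269 W
P_out = 128000 W
Losses = P_in − P_out = 147269 − 128000 = 19269 W

19.3 kW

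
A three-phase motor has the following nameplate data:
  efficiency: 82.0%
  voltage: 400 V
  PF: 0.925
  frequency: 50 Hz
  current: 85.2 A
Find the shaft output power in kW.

P_in = √3·V·I·cosφ = 1.732 × 400 × 85.2 × 0.925 = 54600 W
P_out = η·P_in = 0.82 × 54600 = 44772 W

44.8 kW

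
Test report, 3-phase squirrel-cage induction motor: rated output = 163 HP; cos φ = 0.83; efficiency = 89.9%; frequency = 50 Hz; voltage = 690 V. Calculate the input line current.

P_out = 163 × 746 = 121598 W
P_in = P_out / η = 121598 / 0.899 = 135259 W
I_L = P_in / (√3·V_L·cosφ) = 135259 / (1.732 × 690 × 0.83) = 136 A

136 A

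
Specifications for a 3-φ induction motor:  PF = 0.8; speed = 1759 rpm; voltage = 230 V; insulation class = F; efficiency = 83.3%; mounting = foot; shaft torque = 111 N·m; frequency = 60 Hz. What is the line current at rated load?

77 A

ω = 2π×1759/60 = 184.2 rad/s; P_out = τω = 111 × 184.2 = 20446 W
P_in = P_out / η = 20446 / 0.833 = 24545 W
I_L = P_in / (√3·V_L·cosφ) = 24545 / (1.732 × 230 × 0.8) = 77 A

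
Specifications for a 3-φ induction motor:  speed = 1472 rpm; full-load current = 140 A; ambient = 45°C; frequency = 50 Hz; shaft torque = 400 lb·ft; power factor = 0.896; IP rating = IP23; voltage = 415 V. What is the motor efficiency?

92.7 %

τ = 400 lb·ft × 1.356 = 542.4 N·m
ω = 2π × 1472/60 = 154.1 rad/s; P_out = τω = 542.4 × 154.1 = 83584 W
P_in = √3·V_L·I_L·cosφ = 1.732 × 415 × 140 × 0.896 = 90164 W
η = P_out / P_in = 83584 / 90164 = 0.927 = 92.7%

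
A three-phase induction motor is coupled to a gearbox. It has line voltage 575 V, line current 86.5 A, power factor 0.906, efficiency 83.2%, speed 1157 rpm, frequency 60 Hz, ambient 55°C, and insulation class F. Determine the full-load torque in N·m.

536 N·m

P_in = √3·V·I·cosφ = 1.732 × 575 × 86.5 × 0.906 = 78048 W
P_out = η·P_in = 0.832 × 78048 = 64936 W
n = 1157 rpm
ω = 2π×1157/60 = 121.2 rad/s
τ = P_out/ω = 64936/121.2 = 536 N·m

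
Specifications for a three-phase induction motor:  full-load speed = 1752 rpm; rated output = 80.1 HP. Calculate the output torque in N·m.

P_out = 80.1 × 746 = 59755 W
ω = 2π × 1752/60 = 183.5 rad/s
τ = P_out/ω = 59755/183.5 = 326 N·m

326 N·m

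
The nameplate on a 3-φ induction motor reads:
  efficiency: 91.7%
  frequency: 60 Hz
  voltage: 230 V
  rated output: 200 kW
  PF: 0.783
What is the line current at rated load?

699 A

P_out = 200 kW = 200000 W
P_in = P_out / η = 200000 / 0.917 = 218103 W
I_L = P_in / (√3·V_L·cosφ) = 218103 / (1.732 × 230 × 0.783) = 699 A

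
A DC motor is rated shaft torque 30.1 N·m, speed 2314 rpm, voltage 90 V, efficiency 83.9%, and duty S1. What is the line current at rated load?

ω = 2π×2314/60 = 242.3 rad/s; P_out = τω = 30.1 × 242.3 = 7293 W
P_in = P_out / η = 7293 / 0.839 = 8692 W
I = P_in / V = 8692 / 90 = 96.6 A

96.6 A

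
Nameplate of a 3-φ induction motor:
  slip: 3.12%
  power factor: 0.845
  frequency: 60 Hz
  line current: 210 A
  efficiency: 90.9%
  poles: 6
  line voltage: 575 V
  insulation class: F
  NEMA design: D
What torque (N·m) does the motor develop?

P_in = √3·V·I·cosφ = 1.732 × 575 × 210 × 0.845 = 176722 W
P_out = η·P_in = 0.909 × 176722 = 160640 W
n_s = 120×60/6 = 1200 rpm; n = 1200×(1−0.0312) = 1163 rpm
ω = 2π×1163/60 = 121.8 rad/s
τ = P_out/ω = 160640/121.8 = 1320 N·m

1320 N·m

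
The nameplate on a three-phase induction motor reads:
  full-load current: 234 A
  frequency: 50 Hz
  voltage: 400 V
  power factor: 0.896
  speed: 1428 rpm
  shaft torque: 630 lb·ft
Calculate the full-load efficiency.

τ = 630 lb·ft × 1.356 = 854.3 N·m
ω = 2π × 1428/60 = 149.5 rad/s; P_out = τω = 854.3 × 149.5 = 127718 W
P_in = √3·V_L·I_L·cosφ = 1.732 × 400 × 234 × 0.896 = 145255 W
η = P_out / P_in = 127718 / 145255 = 0.879 = 87.9%

87.9 %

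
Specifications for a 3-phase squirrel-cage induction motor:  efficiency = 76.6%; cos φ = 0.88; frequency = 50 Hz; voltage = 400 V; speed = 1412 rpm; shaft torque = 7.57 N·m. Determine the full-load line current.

ω = 2π×1412/60 = 147.9 rad/s; P_out = τω = 7.57 × 147.9 = 1120 W
P_in = P_out / η = 1120 / 0.766 = 1462 W
I_L = P_in / (√3·V_L·cosφ) = 1462 / (1.732 × 400 × 0.88) = 2.4 A

2.4 A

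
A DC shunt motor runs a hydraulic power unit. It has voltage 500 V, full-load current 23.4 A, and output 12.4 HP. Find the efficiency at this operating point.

79.1 %

P_out = 12.4 × 746 = 9250 W
P_in = V·I = 500 × 23.4 = 11700 W
η = P_out / P_in = 9250 / 11700 = 0.791 = 79.1%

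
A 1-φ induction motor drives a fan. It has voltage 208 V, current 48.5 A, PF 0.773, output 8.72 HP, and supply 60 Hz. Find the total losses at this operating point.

P_in = V·I·cosφ = 208×48.5×0.773 = 7798 W
P_out = 8.72×746 = 6505 W
Losses = P_in − P_out = 7798 − 6505 = 1293 W

1290 W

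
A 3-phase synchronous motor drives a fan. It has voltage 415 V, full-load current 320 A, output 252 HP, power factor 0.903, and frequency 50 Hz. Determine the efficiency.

P_out = 252 × 746 = 187992 W
P_in = √3·V_L·I_L·cosφ = 1.732 × 415 × 320 × 0.903 = 207699 W
η = P_out / P_in = 187992 / 207699 = 0.905 = 90.5%

90.5 %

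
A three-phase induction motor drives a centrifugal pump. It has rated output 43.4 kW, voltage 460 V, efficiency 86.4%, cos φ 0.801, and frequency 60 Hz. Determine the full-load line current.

78.7 A

P_out = 43.4 kW = 43400 W
P_in = P_out / η = 43400 / 0.864 = 50231 W
I_L = P_in / (√3·V_L·cosφ) = 50231 / (1.732 × 460 × 0.801) = 78.7 A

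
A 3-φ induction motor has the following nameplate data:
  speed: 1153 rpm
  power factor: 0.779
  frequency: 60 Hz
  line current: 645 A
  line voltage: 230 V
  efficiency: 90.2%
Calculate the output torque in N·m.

P_in = √3·V·I·cosφ = 1.732 × 230 × 645 × 0.779 = 200158 W
P_out = η·P_in = 0.902 × 200158 = 180543 W
n = 1153 rpm
ω = 2π×1153/60 = 120.7 rad/s
τ = P_out/ω = 180543/120.7 = 1500 N·m

1500 N·m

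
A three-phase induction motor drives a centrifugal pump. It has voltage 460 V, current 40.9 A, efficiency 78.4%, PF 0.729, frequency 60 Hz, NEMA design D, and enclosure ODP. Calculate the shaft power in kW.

P_in = √3·V·I·cosφ = 1.732 × 460 × 40.9 × 0.729 = 23755 W
P_out = η·P_in = 0.784 × 23755 = 18624 W

18.6 kW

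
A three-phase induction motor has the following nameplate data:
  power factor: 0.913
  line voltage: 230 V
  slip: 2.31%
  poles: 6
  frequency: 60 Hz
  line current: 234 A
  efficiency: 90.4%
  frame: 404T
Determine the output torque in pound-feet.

P_in = √3·V·I·cosφ = 1.732 × 230 × 234 × 0.913 = 85106 W
P_out = η·P_in = 0.904 × 85106 = 76936 W
n_s = 120×60/6 = 1200 rpm; n = 1200×(1−0.0231) = 1172 rpm
ω = 2π×1172/60 = 122.7 rad/s
τ = P_out/ω = 76936/122.7 = 627 N·m
In lb·ft: 627/1.356 = 462 lb·ft

462 lb·ft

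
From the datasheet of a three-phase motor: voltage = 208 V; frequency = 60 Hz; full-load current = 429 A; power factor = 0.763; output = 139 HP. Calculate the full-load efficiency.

87.9 %

P_out = 139 × 746 = 103694 W
P_in = √3·V_L·I_L·cosφ = 1.732 × 208 × 429 × 0.763 = 117922 W
η = P_out / P_in = 103694 / 117922 = 0.879 = 87.9%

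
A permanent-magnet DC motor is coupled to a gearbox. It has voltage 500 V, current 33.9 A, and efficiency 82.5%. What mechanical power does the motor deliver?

14 kW

P_in = V·I = 500 × 33.9 = 16950 W
P_out = η·P_in = 0.825 × 16950 = 13984 W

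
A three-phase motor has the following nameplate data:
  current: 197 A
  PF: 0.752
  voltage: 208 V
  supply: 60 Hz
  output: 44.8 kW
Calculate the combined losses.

P_in = √3·V·I·cosφ = 1.732×208×197×0.752 = 53370 W
P_out = 44800 W
Losses = P_in − P_out = 53370 − 44800 = 8570 W

8570 W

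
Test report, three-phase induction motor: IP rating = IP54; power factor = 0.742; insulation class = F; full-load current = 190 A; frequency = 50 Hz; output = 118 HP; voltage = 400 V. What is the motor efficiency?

90.1 %

P_out = 118 × 746 = 88028 W
P_in = √3·V_L·I_L·cosφ = 1.732 × 400 × 190 × 0.742 = 97671 W
η = P_out / P_in = 88028 / 97671 = 0.901 = 90.1%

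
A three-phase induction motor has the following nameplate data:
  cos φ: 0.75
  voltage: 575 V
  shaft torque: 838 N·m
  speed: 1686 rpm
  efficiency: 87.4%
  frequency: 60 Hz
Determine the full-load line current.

ω = 2π×1686/60 = 176.6 rad/s; P_out = τω = 838 × 176.6 = 147991 W
P_in = P_out / η = 147991 / 0.874 = 169326 W
I_L = P_in / (√3·V_L·cosφ) = 169326 / (1.732 × 575 × 0.75) = 227 A

227 A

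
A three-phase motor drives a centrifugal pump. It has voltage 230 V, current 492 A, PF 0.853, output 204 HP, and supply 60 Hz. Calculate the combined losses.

15000 W

P_in = √3·V·I·cosφ = 1.732×230×492×0.853 = 167182 W
P_out = 204×746 = 152184 W
Losses = P_in − P_out = 167182 − 152184 = 14998 W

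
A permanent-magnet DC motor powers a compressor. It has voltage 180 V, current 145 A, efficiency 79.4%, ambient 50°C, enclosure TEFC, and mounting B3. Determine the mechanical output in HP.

27.8 HP

P_in = V·I = 180 × 145 = 26100 W
P_out = η·P_in = 0.794 × 26100 = 20723 W
= 20723/746 = 27.8 HP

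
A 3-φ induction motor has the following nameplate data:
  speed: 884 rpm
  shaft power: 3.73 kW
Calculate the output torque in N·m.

40.3 N·m

ω = 2π × 884/60 = 92.57 rad/s
τ = P/ω = 3730/92.57 = 40.3 N·m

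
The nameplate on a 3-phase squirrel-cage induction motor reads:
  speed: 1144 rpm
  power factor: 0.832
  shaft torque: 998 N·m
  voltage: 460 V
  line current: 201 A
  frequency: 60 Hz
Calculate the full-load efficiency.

ω = 2π × 1144/60 = 119.8 rad/s; P_out = τω = 998 × 119.8 = 119560 W
P_in = √3·V_L·I_L·cosφ = 1.732 × 460 × 201 × 0.832 = 133237 W
η = P_out / P_in = 119560 / 133237 = 0.897 = 89.7%

89.7 %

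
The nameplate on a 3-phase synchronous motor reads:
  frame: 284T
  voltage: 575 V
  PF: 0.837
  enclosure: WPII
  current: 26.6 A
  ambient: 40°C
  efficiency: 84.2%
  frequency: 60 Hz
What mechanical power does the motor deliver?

18.7 kW

P_in = √3·V·I·cosφ = 1.732 × 575 × 26.6 × 0.837 = 22173 W
P_out = η·P_in = 0.842 × 22173 = 18670 W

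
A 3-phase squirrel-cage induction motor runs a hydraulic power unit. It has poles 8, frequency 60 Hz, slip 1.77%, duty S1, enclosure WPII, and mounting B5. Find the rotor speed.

n_s = 120f/p = 120×60/8 = 900 rpm
n = n_s(1 − s) = 900 × (1 − 0.0177) = 884 rpm

884 rpm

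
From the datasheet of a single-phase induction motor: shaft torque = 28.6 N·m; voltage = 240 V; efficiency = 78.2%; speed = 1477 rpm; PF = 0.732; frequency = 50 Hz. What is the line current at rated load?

ω = 2π×1477/60 = 154.7 rad/s; P_out = τω = 28.6 × 154.7 = 4424 W
P_in = P_out / η = 4424 / 0.782 = 5657 W
I = P_in / (V·cosφ) = 5657 / (240 × 0.732) = 32.2 A

32.2 A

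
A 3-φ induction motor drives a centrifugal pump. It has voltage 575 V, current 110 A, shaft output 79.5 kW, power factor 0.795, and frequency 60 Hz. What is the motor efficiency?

91.3 %

P_out = 79.5 kW = 79500 W
P_in = √3·V_L·I_L·cosφ = 1.732 × 575 × 110 × 0.795 = 87091 W
η = P_out / P_in = 79500 / 87091 = 0.913 = 91.3%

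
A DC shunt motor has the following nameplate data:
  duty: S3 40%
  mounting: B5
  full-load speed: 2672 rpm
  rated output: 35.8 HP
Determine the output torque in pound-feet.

P_out = 35.8 × 746 = 26707 W
ω = 2π × 2672/60 = 279.8 rad/s
τ = P_out/ω = 26707/279.8 = 95.45 N·m
In lb·ft: 95.45/1.356 = 70.4 lb·ft

70.4 lb·ft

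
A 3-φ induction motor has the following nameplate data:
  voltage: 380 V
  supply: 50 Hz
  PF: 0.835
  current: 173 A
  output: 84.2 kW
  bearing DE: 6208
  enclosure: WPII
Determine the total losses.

10.9 kW

P_in = √3·V·I·cosφ = 1.732×380×173×0.835 = 95075 W
P_out = 84200 W
Losses = P_in − P_out = 95075 − 84200 = 10875 W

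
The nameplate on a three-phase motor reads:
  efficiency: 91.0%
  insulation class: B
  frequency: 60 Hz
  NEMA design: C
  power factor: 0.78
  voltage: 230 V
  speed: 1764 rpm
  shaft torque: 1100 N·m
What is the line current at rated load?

ω = 2π×1764/60 = 184.7 rad/s; P_out = τω = 1100 × 184.7 = 203170 W
P_in = P_out / η = 203170 / 0.910 = 223264 W
I_L = P_in / (√3·V_L·cosφ) = 223264 / (1.732 × 230 × 0.78) = 719 A

719 A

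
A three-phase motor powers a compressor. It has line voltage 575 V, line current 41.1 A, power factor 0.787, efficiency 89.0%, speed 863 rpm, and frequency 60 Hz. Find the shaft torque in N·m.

317 N·m

P_in = √3·V·I·cosφ = 1.732 × 575 × 41.1 × 0.787 = 32213 W
P_out = η·P_in = 0.89 × 32213 = 28670 W
n = 863 rpm
ω = 2π×863/60 = 90.37 rad/s
τ = P_out/ω = 28670/90.37 = 317 N·m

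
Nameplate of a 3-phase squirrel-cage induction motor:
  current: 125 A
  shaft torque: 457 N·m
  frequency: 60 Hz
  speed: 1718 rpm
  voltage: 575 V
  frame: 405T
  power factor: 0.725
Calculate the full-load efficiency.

ω = 2π × 1718/60 = 179.9 rad/s; P_out = τω = 457 × 179.9 = 82214 W
P_in = √3·V_L·I_L·cosφ = 1.732 × 575 × 125 × 0.725 = 90253 W
η = P_out / P_in = 82214 / 90253 = 0.911 = 91.1%

91.1 %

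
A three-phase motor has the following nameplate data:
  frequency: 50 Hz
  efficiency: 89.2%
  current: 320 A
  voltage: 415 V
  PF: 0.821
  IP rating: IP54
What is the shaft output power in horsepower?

P_in = √3·V·I·cosφ = 1.732 × 415 × 320 × 0.821 = 188838 W
P_out = η·P_in = 0.892 × 188838 = 168443 W
= 168443/746 = 226 HP

226 HP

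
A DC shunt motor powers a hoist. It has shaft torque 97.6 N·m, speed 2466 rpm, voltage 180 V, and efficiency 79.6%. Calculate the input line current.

176 A

ω = 2π×2466/60 = 258.2 rad/s; P_out = τω = 97.6 × 258.2 = 25200 W
P_in = P_out / η = 25200 / 0.796 = 31658 W
I = P_in / V = 31658 / 180 = 176 A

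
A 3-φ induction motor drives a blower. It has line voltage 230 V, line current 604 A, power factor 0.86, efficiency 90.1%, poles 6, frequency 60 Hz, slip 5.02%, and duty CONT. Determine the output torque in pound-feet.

1150 lb·ft

P_in = √3·V·I·cosφ = 1.732 × 230 × 604 × 0.86 = 206924 W
P_out = η·P_in = 0.901 × 206924 = 186439 W
n_s = 120×60/6 = 1200 rpm; n = 1200×(1−0.0502) = 1140 rpm
ω = 2π×1140/60 = 119.4 rad/s
τ = P_out/ω = 186439/119.4 = 1561 N·m
In lb·ft: 1561/1.356 = 1150 lb·ft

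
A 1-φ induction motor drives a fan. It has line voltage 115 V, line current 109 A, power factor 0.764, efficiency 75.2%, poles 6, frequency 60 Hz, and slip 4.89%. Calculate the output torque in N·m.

60.3 N·m

P_in = V·I·cosφ = 115 × 109 × 0.764 = 9577 W
P_out = η·P_in = 0.752 × 9577 = 7202 W
n_s = 120×60/6 = 1200 rpm; n = 1200×(1−0.0489) = 1141 rpm
ω = 2π×1141/60 = 119.5 rad/s
τ = P_out/ω = 7202/119.5 = 60.3 N·m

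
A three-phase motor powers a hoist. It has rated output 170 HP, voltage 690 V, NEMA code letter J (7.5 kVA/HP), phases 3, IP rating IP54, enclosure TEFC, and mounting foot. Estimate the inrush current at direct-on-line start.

S_LR = 7.5 × 170 = 1275 kVA
I_LR = S_LR/(√3·V_L) = 1275000/(1.732×690) = 1070 A

1070 A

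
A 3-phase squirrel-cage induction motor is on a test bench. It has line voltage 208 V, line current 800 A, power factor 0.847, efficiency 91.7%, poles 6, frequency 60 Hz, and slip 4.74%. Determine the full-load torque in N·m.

P_in = √3·V·I·cosφ = 1.732 × 208 × 800 × 0.847 = 244109 W
P_out = η·P_in = 0.917 × 244109 = 223848 W
n_s = 120×60/6 = 1200 rpm; n = 1200×(1−0.0474) = 1143 rpm
ω = 2π×1143/60 = 119.7 rad/s
τ = P_out/ω = 223848/119.7 = 1870 N·m

1870 N·m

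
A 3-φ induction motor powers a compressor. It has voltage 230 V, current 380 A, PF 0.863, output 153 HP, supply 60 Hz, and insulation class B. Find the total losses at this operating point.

P_in = √3·V·I·cosφ = 1.732×230×380×0.863 = 130638 W
P_out = 153×746 = 114138 W
Losses = P_in − P_out = 130638 − 114138 = 16500 W

16500 W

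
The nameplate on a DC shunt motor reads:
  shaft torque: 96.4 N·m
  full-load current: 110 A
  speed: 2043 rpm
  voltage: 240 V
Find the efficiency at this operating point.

ω = 2π × 2043/60 = 213.9 rad/s; P_out = τω = 96.4 × 213.9 = 20620 W
P_in = V·I = 240 × 110 = 26400 W
η = P_out / P_in = 20620 / 26400 = 0.781 = 78.1%

78.1 %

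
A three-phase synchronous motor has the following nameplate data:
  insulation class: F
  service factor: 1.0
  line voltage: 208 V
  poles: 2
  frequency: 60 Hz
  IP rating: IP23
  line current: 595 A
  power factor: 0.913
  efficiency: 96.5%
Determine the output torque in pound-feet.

P_in = √3·V·I·cosφ = 1.732 × 208 × 595 × 0.913 = 195704 W
P_out = η·P_in = 0.965 × 195704 = 188854 W
n = n_s = 120×60/2 = 3600 rpm (synchronous)
ω = 2π×3600/60 = 377 rad/s
τ = P_out/ω = 188854/377 = 500.9 N·m
In lb·ft: 500.9/1.356 = 369 lb·ft

369 lb·ft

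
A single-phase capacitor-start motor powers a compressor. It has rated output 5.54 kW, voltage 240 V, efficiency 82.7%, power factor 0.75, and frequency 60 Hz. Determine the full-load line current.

P_out = 5.54 kW = 5540 W
P_in = P_out / η = 5540 / 0.827 = 6699 W
I = P_in / (V·cosφ) = 6699 / (240 × 0.75) = 37.2 A

37.2 A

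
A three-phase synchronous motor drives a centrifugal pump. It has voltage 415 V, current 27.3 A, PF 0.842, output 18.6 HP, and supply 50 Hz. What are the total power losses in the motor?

2.65 kW

P_in = √3·V·I·cosφ = 1.732×415×27.3×0.842 = 16522 W
P_out = 18.6×746 = 13876 W
Losses = P_in − P_out = 16522 − 13876 = 2646 W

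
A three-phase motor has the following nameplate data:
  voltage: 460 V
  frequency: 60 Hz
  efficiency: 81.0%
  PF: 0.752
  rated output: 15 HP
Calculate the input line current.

23.1 A

P_out = 15 × 746 = 11190 W
P_in = P_out / η = 11190 / 0.810 = 13815 W
I_L = P_in / (√3·V_L·cosφ) = 13815 / (1.732 × 460 × 0.752) = 23.1 A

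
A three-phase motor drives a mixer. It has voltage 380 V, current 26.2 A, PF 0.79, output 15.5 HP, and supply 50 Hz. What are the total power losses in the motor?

2060 W

P_in = √3·V·I·cosφ = 1.732×380×26.2×0.79 = 13623 W
P_out = 15.5×746 = 11563 W
Losses = P_in − P_out = 13623 − 11563 = 2060 W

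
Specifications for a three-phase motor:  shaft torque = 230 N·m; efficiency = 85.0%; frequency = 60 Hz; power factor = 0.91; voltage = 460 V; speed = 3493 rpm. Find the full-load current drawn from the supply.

137 A

ω = 2π×3493/60 = 365.8 rad/s; P_out = τω = 230 × 365.8 = 84134 W
P_in = P_out / η = 84134 / 0.850 = 98981 W
I_L = P_in / (√3·V_L·cosφ) = 98981 / (1.732 × 460 × 0.91) = 137 A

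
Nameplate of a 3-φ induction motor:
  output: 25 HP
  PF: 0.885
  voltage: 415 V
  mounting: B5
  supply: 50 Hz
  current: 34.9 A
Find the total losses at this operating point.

3550 W

P_in = √3·V·I·cosφ = 1.732×415×34.9×0.885 = 22201 W
P_out = 25×746 = 18650 W
Losses = P_in − P_out = 22201 − 18650 = 3551 W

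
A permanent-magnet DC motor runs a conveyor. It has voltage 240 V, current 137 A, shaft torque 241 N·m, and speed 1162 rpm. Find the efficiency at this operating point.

ω = 2π × 1162/60 = 121.7 rad/s; P_out = τω = 241 × 121.7 = 29330 W
P_in = V·I = 240 × 137 = 32880 W
η = P_out / P_in = 29330 / 32880 = 0.892 = 89.2%

89.2 %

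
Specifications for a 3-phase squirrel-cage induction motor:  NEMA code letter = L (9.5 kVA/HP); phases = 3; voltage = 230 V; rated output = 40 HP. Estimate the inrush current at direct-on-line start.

954 A

S_LR = 9.5 × 40 = 380 kVA
I_LR = S_LR/(√3·V_L) = 380000/(1.732×230) = 954 A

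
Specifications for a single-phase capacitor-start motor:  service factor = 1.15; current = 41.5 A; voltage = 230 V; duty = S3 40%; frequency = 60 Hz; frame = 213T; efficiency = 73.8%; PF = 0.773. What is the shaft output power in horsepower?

7.3 HP

P_in = V·I·cosφ = 230 × 41.5 × 0.773 = 7378 W
P_out = η·P_in = 0.738 × 7378 = 5445 W
= 5445/746 = 7.3 HP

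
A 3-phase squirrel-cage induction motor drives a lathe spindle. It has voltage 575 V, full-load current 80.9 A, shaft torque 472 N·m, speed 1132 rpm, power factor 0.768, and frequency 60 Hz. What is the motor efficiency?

90.4 %

ω = 2π × 1132/60 = 118.5 rad/s; P_out = τω = 472 × 118.5 = 55932 W
P_in = √3·V_L·I_L·cosφ = 1.732 × 575 × 80.9 × 0.768 = 61876 W
η = P_out / P_in = 55932 / 61876 = 0.904 = 90.4%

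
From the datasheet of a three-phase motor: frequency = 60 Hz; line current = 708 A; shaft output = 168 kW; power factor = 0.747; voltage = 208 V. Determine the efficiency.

P_out = 168 kW = 168000 W
P_in = √3·V_L·I_L·cosφ = 1.732 × 208 × 708 × 0.747 = 190531 W
η = P_out / P_in = 168000 / 190531 = 0.882 = 88.2%

88.2 %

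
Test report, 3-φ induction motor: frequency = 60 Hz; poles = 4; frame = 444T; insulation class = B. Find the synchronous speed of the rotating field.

1800 rpm

n_s = 120f/p = 120×60/4 = 1800 rpm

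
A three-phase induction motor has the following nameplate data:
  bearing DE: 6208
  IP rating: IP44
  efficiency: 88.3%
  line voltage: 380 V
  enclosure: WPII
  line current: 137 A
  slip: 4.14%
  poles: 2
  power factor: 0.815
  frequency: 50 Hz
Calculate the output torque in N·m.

P_in = √3·V·I·cosφ = 1.732 × 380 × 137 × 0.815 = 73487 W
P_out = η·P_in = 0.883 × 73487 = 64889 W
n_s = 120×50/2 = 3000 rpm; n = 3000×(1−0.0414) = 2876 rpm
ω = 2π×2876/60 = 301.2 rad/s
τ = P_out/ω = 64889/301.2 = 215 N·m

215 N·m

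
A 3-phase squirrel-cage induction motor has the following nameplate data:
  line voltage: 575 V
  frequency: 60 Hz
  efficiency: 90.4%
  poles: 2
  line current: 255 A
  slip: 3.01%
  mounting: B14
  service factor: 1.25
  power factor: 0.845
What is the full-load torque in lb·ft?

P_in = √3·V·I·cosφ = 1.732 × 575 × 255 × 0.845 = 214592 W
P_out = η·P_in = 0.904 × 214592 = 193991 W
n_s = 120×60/2 = 3600 rpm; n = 3600×(1−0.0301) = 3492 rpm
ω = 2π×3492/60 = 365.7 rad/s
τ = P_out/ω = 193991/365.7 = 530.5 N·m
In lb·ft: 530.5/1.356 = 391 lb·ft

391 lb·ft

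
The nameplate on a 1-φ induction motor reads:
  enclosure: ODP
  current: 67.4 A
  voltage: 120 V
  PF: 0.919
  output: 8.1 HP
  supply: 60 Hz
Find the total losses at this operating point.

P_in = V·I·cosφ = 120×67.4×0.919 = 7433 W
P_out = 8.1×746 = 6043 W
Losses = P_in − P_out = 7433 − 6043 = 1390 W

1.39 kW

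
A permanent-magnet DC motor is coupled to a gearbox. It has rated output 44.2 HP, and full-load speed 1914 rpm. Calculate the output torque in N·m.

P_out = 44.2 × 746 = 32973 W
ω = 2π × 1914/60 = 200.4 rad/s
τ = P_out/ω = 32973/200.4 = 165 N·m

165 N·m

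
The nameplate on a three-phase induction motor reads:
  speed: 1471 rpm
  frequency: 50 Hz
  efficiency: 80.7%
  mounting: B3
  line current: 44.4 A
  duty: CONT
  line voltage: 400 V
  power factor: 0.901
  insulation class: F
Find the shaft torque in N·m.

P_in = √3·V·I·cosφ = 1.732 × 400 × 44.4 × 0.901 = 27715 W
P_out = η·P_in = 0.807 × 27715 = 22366 W
n = 1471 rpm
ω = 2π×1471/60 = 154 rad/s
τ = P_out/ω = 22366/154 = 145 N·m

145 N·m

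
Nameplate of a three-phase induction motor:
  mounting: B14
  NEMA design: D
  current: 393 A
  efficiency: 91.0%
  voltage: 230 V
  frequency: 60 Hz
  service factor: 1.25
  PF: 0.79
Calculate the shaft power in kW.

P_in = √3·V·I·cosφ = 1.732 × 230 × 393 × 0.79 = 123679 W
P_out = η·P_in = 0.91 × 123679 = 112548 W

113 kW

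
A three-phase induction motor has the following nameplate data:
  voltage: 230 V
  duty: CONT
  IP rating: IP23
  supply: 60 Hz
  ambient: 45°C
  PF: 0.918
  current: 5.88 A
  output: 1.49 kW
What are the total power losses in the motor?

P_in = √3·V·I·cosφ = 1.732×230×5.88×0.918 = 2150 W
P_out = 1490 W
Losses = P_in − P_out = 2150 − 1490 = 660 W

660 W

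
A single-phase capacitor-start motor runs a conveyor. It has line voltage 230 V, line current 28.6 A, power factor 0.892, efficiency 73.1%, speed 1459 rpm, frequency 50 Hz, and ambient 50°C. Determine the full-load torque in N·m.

28.1 N·m

P_in = V·I·cosφ = 230 × 28.6 × 0.892 = 5868 W
P_out = η·P_in = 0.731 × 5868 = 4290 W
n = 1459 rpm
ω = 2π×1459/60 = 152.8 rad/s
τ = P_out/ω = 4290/152.8 = 28.1 N·m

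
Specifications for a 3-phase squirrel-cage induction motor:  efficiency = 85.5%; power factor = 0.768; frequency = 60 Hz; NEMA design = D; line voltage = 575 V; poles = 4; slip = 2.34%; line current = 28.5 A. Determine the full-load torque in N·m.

101 N·m

P_in = √3·V·I·cosφ = 1.732 × 575 × 28.5 × 0.768 = 21798 W
P_out = η·P_in = 0.855 × 21798 = 18637 W
n_s = 120×60/4 = 1800 rpm; n = 1800×(1−0.0234) = 1758 rpm
ω = 2π×1758/60 = 184.1 rad/s
τ = P_out/ω = 18637/184.1 = 101 N·m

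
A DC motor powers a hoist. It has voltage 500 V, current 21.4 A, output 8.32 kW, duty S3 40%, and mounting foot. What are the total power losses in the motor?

2380 W

P_in = V·I = 500×21.4 = 10700 W
P_out = 8320 W
Losses = P_in − P_out = 10700 − 8320 = 2380 W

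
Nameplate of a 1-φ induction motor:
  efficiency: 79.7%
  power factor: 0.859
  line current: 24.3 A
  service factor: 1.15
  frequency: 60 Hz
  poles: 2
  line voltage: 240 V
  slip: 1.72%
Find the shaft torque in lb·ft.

P_in = V·I·cosφ = 240 × 24.3 × 0.859 = 5010 W
P_out = η·P_in = 0.797 × 5010 = 3993 W
n_s = 120×60/2 = 3600 rpm; n = 3600×(1−0.0172) = 3538 rpm
ω = 2π×3538/60 = 370.5 rad/s
τ = P_out/ω = 3993/370.5 = 10.78 N·m
In lb·ft: 10.78/1.356 = 7.95 lb·ft

7.95 lb·ft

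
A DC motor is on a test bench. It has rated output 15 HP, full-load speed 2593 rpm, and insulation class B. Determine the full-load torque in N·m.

P_out = 15 × 746 = 11190 W
ω = 2π × 2593/60 = 271.5 rad/s
τ = P_out/ω = 11190/271.5 = 41.2 N·m

41.2 N·m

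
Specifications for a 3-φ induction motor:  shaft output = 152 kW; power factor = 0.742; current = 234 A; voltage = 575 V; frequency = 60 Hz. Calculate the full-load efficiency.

P_out = 152 kW = 152000 W
P_in = √3·V_L·I_L·cosφ = 1.732 × 575 × 234 × 0.742 = 172916 W
η = P_out / P_in = 152000 / 172916 = 0.879 = 87.9%

87.9 %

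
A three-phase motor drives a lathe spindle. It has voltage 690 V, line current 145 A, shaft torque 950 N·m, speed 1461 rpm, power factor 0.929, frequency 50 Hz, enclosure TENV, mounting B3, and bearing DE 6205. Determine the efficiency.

90.3 %

ω = 2π × 1461/60 = 153 rad/s; P_out = τω = 950 × 153 = 145350 W
P_in = √3·V_L·I_L·cosφ = 1.732 × 690 × 145 × 0.929 = 160983 W
η = P_out / P_in = 145350 / 160983 = 0.903 = 90.3%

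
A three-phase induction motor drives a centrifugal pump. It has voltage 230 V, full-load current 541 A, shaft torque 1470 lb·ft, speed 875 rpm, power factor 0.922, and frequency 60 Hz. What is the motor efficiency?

91.9 %

τ = 1470 lb·ft × 1.356 = 1993 N·m
ω = 2π × 875/60 = 91.63 rad/s; P_out = τω = 1993 × 91.63 = 182619 W
P_in = √3·V_L·I_L·cosφ = 1.732 × 230 × 541 × 0.922 = 198703 W
η = P_out / P_in = 182619 / 198703 = 0.919 = 91.9%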